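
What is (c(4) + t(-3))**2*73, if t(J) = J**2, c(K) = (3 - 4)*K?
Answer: 1825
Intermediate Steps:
c(K) = -K
(c(4) + t(-3))**2*73 = (-1*4 + (-3)**2)**2*73 = (-4 + 9)**2*73 = 5**2*73 = 25*73 = 1825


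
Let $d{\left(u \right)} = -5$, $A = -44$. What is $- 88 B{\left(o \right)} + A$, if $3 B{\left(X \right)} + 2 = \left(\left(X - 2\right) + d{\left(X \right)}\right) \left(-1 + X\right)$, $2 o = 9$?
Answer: $\frac{814}{3} \approx 271.33$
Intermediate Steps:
$o = \frac{9}{2}$ ($o = \frac{1}{2} \cdot 9 = \frac{9}{2} \approx 4.5$)
$B{\left(X \right)} = - \frac{2}{3} + \frac{\left(-1 + X\right) \left(-7 + X\right)}{3}$ ($B{\left(X \right)} = - \frac{2}{3} + \frac{\left(\left(X - 2\right) - 5\right) \left(-1 + X\right)}{3} = - \frac{2}{3} + \frac{\left(\left(-2 + X\right) - 5\right) \left(-1 + X\right)}{3} = - \frac{2}{3} + \frac{\left(-7 + X\right) \left(-1 + X\right)}{3} = - \frac{2}{3} + \frac{\left(-1 + X\right) \left(-7 + X\right)}{3}$)
$- 88 B{\left(o \right)} + A = - 88 \left(\frac{5}{3} - 12 + \frac{\left(\frac{9}{2}\right)^{2}}{3}\right) - 44 = - 88 \left(\frac{5}{3} - 12 + \frac{1}{3} \cdot \frac{81}{4}\right) - 44 = - 88 \left(\frac{5}{3} - 12 + \frac{27}{4}\right) - 44 = \left(-88\right) \left(- \frac{43}{12}\right) - 44 = \frac{946}{3} - 44 = \frac{814}{3}$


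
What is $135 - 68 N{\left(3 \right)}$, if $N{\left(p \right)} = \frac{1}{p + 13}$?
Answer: $\frac{523}{4} \approx 130.75$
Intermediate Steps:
$N{\left(p \right)} = \frac{1}{13 + p}$
$135 - 68 N{\left(3 \right)} = 135 - \frac{68}{13 + 3} = 135 - \frac{68}{16} = 135 - \frac{17}{4} = \frac{523}{4}$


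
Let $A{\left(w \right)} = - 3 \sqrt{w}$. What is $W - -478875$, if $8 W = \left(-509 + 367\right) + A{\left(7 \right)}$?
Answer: $\frac{1915429}{4} - \frac{3 \sqrt{7}}{8} \approx 4.7886 \cdot 10^{5}$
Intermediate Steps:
$W = - \frac{71}{4} - \frac{3 \sqrt{7}}{8}$ ($W = \frac{\left(-509 + 367\right) - 3 \sqrt{7}}{8} = \frac{-142 - 3 \sqrt{7}}{8} = - \frac{71}{4} - \frac{3 \sqrt{7}}{8} \approx -18.742$)
$W - -478875 = \left(- \frac{71}{4} - \frac{3 \sqrt{7}}{8}\right) - -478875 = \left(- \frac{71}{4} - \frac{3 \sqrt{7}}{8}\right) + 478875 = \frac{1915429}{4} - \frac{3 \sqrt{7}}{8}$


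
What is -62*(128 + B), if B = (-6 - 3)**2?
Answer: -12958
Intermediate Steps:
B = 81 (B = (-9)**2 = 81)
-62*(128 + B) = -62*(128 + 81) = -62*209 = -12958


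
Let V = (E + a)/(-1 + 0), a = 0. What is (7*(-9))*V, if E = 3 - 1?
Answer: 126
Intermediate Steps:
E = 2
V = -2 (V = (2 + 0)/(-1 + 0) = 2/(-1) = 2*(-1) = -2)
(7*(-9))*V = (7*(-9))*(-2) = -63*(-2) = 126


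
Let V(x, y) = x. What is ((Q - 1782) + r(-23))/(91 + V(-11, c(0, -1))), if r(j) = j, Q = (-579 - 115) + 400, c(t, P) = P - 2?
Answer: -2099/80 ≈ -26.237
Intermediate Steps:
c(t, P) = -2 + P
Q = -294 (Q = -694 + 400 = -294)
((Q - 1782) + r(-23))/(91 + V(-11, c(0, -1))) = ((-294 - 1782) - 23)/(91 - 11) = (-2076 - 23)/80 = (1/80)*(-2099) = -2099/80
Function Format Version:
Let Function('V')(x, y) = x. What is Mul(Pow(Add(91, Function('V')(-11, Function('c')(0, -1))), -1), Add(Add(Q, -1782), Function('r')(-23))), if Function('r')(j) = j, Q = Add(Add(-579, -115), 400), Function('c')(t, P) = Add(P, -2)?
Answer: Rational(-2099, 80) ≈ -26.237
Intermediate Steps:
Function('c')(t, P) = Add(-2, P)
Q = -294 (Q = Add(-694, 400) = -294)
Mul(Pow(Add(91, Function('V')(-11, Function('c')(0, -1))), -1), Add(Add(Q, -1782), Function('r')(-23))) = Mul(Pow(Add(91, -11), -1), Add(Add(-294, -1782), -23)) = Mul(Pow(80, -1), Add(-2076, -23)) = Mul(Rational(1, 80), -2099) = Rational(-2099, 80)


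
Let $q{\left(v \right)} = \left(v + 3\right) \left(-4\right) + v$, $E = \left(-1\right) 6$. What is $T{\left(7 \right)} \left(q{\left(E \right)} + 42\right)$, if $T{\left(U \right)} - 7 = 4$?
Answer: $528$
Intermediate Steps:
$T{\left(U \right)} = 11$ ($T{\left(U \right)} = 7 + 4 = 11$)
$E = -6$
$q{\left(v \right)} = -12 - 3 v$ ($q{\left(v \right)} = \left(3 + v\right) \left(-4\right) + v = \left(-12 - 4 v\right) + v = -12 - 3 v$)
$T{\left(7 \right)} \left(q{\left(E \right)} + 42\right) = 11 \left(\left(-12 - -18\right) + 42\right) = 11 \left(\left(-12 + 18\right) + 42\right) = 11 \left(6 + 42\right) = 11 \cdot 48 = 528$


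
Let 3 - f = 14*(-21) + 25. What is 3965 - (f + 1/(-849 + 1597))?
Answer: 2762363/748 ≈ 3693.0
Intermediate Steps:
f = 272 (f = 3 - (14*(-21) + 25) = 3 - (-294 + 25) = 3 - 1*(-269) = 3 + 269 = 272)
3965 - (f + 1/(-849 + 1597)) = 3965 - (272 + 1/(-849 + 1597)) = 3965 - (272 + 1/748) = 3965 - 1*203457/748 = 3965 - 203457/748 = 2762363/748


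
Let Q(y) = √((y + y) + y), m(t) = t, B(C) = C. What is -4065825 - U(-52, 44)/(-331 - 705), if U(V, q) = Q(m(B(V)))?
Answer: -4065825 + I*√39/518 ≈ -4.0658e+6 + 0.012056*I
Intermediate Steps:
Q(y) = √3*√y (Q(y) = √(2*y + y) = √(3*y) = √3*√y)
U(V, q) = √3*√V
-4065825 - U(-52, 44)/(-331 - 705) = -4065825 - √3*√(-52)/(-331 - 705) = -4065825 - √3*(2*I*√13)/(-1036) = -4065825 - 2*I*√39*(-1)/1036 = -4065825 - (-1)*I*√39/518 = -4065825 + I*√39/518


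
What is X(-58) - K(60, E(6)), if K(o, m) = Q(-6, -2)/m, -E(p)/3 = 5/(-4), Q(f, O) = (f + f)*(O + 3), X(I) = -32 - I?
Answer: 146/5 ≈ 29.200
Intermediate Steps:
Q(f, O) = 2*f*(3 + O) (Q(f, O) = (2*f)*(3 + O) = 2*f*(3 + O))
E(p) = 15/4 (E(p) = -15/(-4) = -15*(-1)/4 = -3*(-5/4) = 15/4)
K(o, m) = -12/m (K(o, m) = (2*(-6)*(3 - 2))/m = (2*(-6)*1)/m = -12/m)
X(-58) - K(60, E(6)) = (-32 - 1*(-58)) - (-12)/15/4 = (-32 + 58) - (-12)*4/15 = 26 - 1*(-16/5) = 26 + 16/5 = 146/5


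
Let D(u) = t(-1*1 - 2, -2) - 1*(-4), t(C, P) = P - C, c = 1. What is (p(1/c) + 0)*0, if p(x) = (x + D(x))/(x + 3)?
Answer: 0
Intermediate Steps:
D(u) = 5 (D(u) = (-2 - (-1*1 - 2)) - 1*(-4) = (-2 - (-1 - 2)) + 4 = (-2 - 1*(-3)) + 4 = (-2 + 3) + 4 = 1 + 4 = 5)
p(x) = (5 + x)/(3 + x) (p(x) = (x + 5)/(x + 3) = (5 + x)/(3 + x))
(p(1/c) + 0)*0 = ((5 + 1/1)/(3 + 1/1) + 0)*0 = ((5 + 1*1)/(3 + 1*1) + 0)*0 = ((5 + 1)/(3 + 1) + 0)*0 = (6/4 + 0)*0 = ((¼)*6 + 0)*0 = (3/2 + 0)*0 = (3/2)*0 = 0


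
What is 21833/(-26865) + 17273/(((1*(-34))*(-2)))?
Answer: 462554501/1826820 ≈ 253.20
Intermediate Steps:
21833/(-26865) + 17273/(((1*(-34))*(-2))) = 21833*(-1/26865) + 17273/((-34*(-2))) = -21833/26865 + 17273/68 = 462554501/1826820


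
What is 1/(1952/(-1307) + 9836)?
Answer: 1307/12853700 ≈ 0.00010168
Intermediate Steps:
1/(1952/(-1307) + 9836) = 1/(1952*(-1/1307) + 9836) = 1/(-1952/1307 + 9836) = 1/(12853700/1307) = 1307/12853700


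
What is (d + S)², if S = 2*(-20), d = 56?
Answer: 256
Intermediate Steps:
S = -40
(d + S)² = (56 - 40)² = 16² = 256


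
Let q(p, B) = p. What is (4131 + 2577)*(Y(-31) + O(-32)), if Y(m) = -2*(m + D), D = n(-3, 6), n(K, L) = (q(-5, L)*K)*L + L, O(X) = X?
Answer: -1086696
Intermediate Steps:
n(K, L) = L - 5*K*L (n(K, L) = (-5*K)*L + L = -5*K*L + L = L - 5*K*L)
D = 96 (D = 6*(1 - 5*(-3)) = 6*(1 + 15) = 6*16 = 96)
Y(m) = -192 - 2*m (Y(m) = -2*(m + 96) = -2*(96 + m) = -192 - 2*m)
(4131 + 2577)*(Y(-31) + O(-32)) = (4131 + 2577)*((-192 - 2*(-31)) - 32) = 6708*((-192 + 62) - 32) = 6708*(-130 - 32) = 6708*(-162) = -1086696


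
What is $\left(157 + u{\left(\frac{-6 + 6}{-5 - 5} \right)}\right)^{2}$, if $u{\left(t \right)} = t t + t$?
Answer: $24649$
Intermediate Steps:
$u{\left(t \right)} = t + t^{2}$ ($u{\left(t \right)} = t^{2} + t = t + t^{2}$)
$\left(157 + u{\left(\frac{-6 + 6}{-5 - 5} \right)}\right)^{2} = \left(157 + \frac{-6 + 6}{-5 - 5} \left(1 + \frac{-6 + 6}{-5 - 5}\right)\right)^{2} = \left(157 + \frac{0}{-10} \left(1 + \frac{0}{-10}\right)\right)^{2} = \left(157 + 0 \left(- \frac{1}{10}\right) \left(1 + 0 \left(- \frac{1}{10}\right)\right)\right)^{2} = \left(157 + 0 \left(1 + 0\right)\right)^{2} = \left(157 + 0 \cdot 1\right)^{2} = \left(157 + 0\right)^{2} = 157^{2} = 24649$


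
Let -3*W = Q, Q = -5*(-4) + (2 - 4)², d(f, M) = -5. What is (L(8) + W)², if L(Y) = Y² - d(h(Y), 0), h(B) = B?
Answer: 3721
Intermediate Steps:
Q = 24 (Q = 20 + (-2)² = 20 + 4 = 24)
L(Y) = 5 + Y² (L(Y) = Y² - 1*(-5) = Y² + 5 = 5 + Y²)
W = -8 (W = -⅓*24 = -8)
(L(8) + W)² = ((5 + 8²) - 8)² = ((5 + 64) - 8)² = (69 - 8)² = 61² = 3721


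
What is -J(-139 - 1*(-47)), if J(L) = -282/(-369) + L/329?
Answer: -19610/40467 ≈ -0.48459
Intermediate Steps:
J(L) = 94/123 + L/329 (J(L) = -282*(-1/369) + L*(1/329) = 94/123 + L/329)
-J(-139 - 1*(-47)) = -(94/123 + (-139 - 1*(-47))/329) = -(94/123 + (-139 + 47)/329) = -(94/123 + (1/329)*(-92)) = -(94/123 - 92/329) = -1*19610/40467 = -19610/40467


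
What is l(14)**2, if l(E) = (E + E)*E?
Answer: 153664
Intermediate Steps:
l(E) = 2*E**2 (l(E) = (2*E)*E = 2*E**2)
l(14)**2 = (2*14**2)**2 = (2*196)**2 = 392**2 = 153664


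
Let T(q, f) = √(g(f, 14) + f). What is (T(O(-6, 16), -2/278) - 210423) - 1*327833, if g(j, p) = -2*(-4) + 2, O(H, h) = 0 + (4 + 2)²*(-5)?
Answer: -538256 + √193071/139 ≈ -5.3825e+5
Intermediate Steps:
O(H, h) = -180 (O(H, h) = 0 + 6²*(-5) = 0 + 36*(-5) = 0 - 180 = -180)
g(j, p) = 10 (g(j, p) = 8 + 2 = 10)
T(q, f) = √(10 + f)
(T(O(-6, 16), -2/278) - 210423) - 1*327833 = (√(10 - 2/278) - 210423) - 1*327833 = (√(10 - 2*1/278) - 210423) - 327833 = (√(10 - 1/139) - 210423) - 327833 = (√(1389/139) - 210423) - 327833 = (√193071/139 - 210423) - 327833 = (-210423 + √193071/139) - 327833 = -538256 + √193071/139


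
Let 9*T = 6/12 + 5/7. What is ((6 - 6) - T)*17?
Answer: -289/126 ≈ -2.2937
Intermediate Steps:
T = 17/126 (T = (6/12 + 5/7)/9 = (6*(1/12) + 5*(⅐))/9 = (½ + 5/7)/9 = (⅑)*(17/14) = 17/126 ≈ 0.13492)
((6 - 6) - T)*17 = ((6 - 6) - 1*17/126)*17 = (0 - 17/126)*17 = -17/126*17 = -289/126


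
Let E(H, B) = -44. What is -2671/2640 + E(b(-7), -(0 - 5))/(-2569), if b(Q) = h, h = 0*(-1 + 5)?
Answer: -6745639/6782160 ≈ -0.99462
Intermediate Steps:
h = 0 (h = 0*4 = 0)
b(Q) = 0
-2671/2640 + E(b(-7), -(0 - 5))/(-2569) = -2671/2640 - 44/(-2569) = -2671*1/2640 - 44*(-1/2569) = -2671/2640 + 44/2569 = -6745639/6782160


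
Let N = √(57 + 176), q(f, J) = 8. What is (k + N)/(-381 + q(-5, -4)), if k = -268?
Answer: 268/373 - √233/373 ≈ 0.67758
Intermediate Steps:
N = √233 ≈ 15.264
(k + N)/(-381 + q(-5, -4)) = (-268 + √233)/(-381 + 8) = (-268 + √233)/(-373) = (-268 + √233)*(-1/373) = 268/373 - √233/373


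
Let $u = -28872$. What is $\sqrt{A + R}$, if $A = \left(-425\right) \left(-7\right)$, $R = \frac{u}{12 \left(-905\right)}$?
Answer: $\frac{\sqrt{2438776805}}{905} \approx 54.568$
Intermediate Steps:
$R = \frac{2406}{905}$ ($R = - \frac{28872}{12 \left(-905\right)} = - \frac{28872}{-10860} = \left(-28872\right) \left(- \frac{1}{10860}\right) = \frac{2406}{905} \approx 2.6586$)
$A = 2975$
$\sqrt{A + R} = \sqrt{2975 + \frac{2406}{905}} = \sqrt{\frac{2694781}{905}} = \frac{\sqrt{2438776805}}{905}$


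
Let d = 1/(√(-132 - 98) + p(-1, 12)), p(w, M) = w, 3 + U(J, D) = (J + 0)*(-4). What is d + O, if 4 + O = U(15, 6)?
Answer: -15478/231 - I*√230/231 ≈ -67.004 - 0.065653*I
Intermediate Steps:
U(J, D) = -3 - 4*J (U(J, D) = -3 + (J + 0)*(-4) = -3 + J*(-4) = -3 - 4*J)
O = -67 (O = -4 + (-3 - 4*15) = -4 + (-3 - 60) = -4 - 63 = -67)
d = 1/(-1 + I*√230) (d = 1/(√(-132 - 98) - 1) = 1/(√(-230) - 1) = 1/(I*√230 - 1) = 1/(-1 + I*√230) ≈ -0.004329 - 0.065653*I)
d + O = (-1/231 - I*√230/231) - 67 = -15478/231 - I*√230/231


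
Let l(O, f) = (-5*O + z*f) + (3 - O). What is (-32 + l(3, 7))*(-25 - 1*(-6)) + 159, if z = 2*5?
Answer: -278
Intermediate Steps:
z = 10
l(O, f) = 3 - 6*O + 10*f (l(O, f) = (-5*O + 10*f) + (3 - O) = 3 - 6*O + 10*f)
(-32 + l(3, 7))*(-25 - 1*(-6)) + 159 = (-32 + (3 - 6*3 + 10*7))*(-25 - 1*(-6)) + 159 = (-32 + (3 - 18 + 70))*(-25 + 6) + 159 = (-32 + 55)*(-19) + 159 = 23*(-19) + 159 = -437 + 159 = -278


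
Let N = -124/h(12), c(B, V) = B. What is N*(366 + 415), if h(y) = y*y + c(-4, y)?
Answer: -24211/35 ≈ -691.74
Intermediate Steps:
h(y) = -4 + y**2 (h(y) = y*y - 4 = y**2 - 4 = -4 + y**2)
N = -31/35 (N = -124/(-4 + 12**2) = -124/(-4 + 144) = -124/140 = -124*1/140 = -31/35 ≈ -0.88571)
N*(366 + 415) = -31*(366 + 415)/35 = -31/35*781 = -24211/35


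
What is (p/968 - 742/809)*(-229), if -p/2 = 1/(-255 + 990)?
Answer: 60446814581/287793660 ≈ 210.04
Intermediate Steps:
p = -2/735 (p = -2/(-255 + 990) = -2/735 ≈ -0.0027211)
(p/968 - 742/809)*(-229) = (-2/735/968 - 742/809)*(-229) = (-2/735*1/968 - 742*1/809)*(-229) = (-1/355740 - 742/809)*(-229) = -263959889/287793660*(-229) = 60446814581/287793660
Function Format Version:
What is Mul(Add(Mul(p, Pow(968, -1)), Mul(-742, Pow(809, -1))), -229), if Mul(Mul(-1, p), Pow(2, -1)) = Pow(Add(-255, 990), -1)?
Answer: Rational(60446814581, 287793660) ≈ 210.04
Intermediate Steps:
p = Rational(-2, 735) (p = Mul(-2, Pow(Add(-255, 990), -1)) = Mul(-2, Pow(735, -1)) = Mul(-2, Rational(1, 735)) = Rational(-2, 735) ≈ -0.0027211)
Mul(Add(Mul(p, Pow(968, -1)), Mul(-742, Pow(809, -1))), -229) = Mul(Add(Mul(Rational(-2, 735), Pow(968, -1)), Mul(-742, Pow(809, -1))), -229) = Mul(Add(Mul(Rational(-2, 735), Rational(1, 968)), Mul(-742, Rational(1, 809))), -229) = Mul(Add(Rational(-1, 355740), Rational(-742, 809)), -229) = Mul(Rational(-263959889, 287793660), -229) = Rational(60446814581, 287793660)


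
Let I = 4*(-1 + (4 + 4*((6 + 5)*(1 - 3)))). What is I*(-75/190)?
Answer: 2550/19 ≈ 134.21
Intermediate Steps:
I = -340 (I = 4*(-1 + (4 + 4*(11*(-2)))) = 4*(-1 + (4 + 4*(-22))) = 4*(-1 + (4 - 88)) = 4*(-1 - 84) = 4*(-85) = -340)
I*(-75/190) = -(-25500)/190 = -340*(-15/38) = 2550/19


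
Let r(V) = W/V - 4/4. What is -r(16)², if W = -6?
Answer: -121/64 ≈ -1.8906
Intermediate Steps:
r(V) = -1 - 6/V (r(V) = -6/V - 4/4 = -6/V - 4*¼ = -6/V - 1 = -1 - 6/V)
-r(16)² = -((-6 - 1*16)/16)² = -((-6 - 16)/16)² = -((1/16)*(-22))² = -(-11/8)² = -1*121/64 = -121/64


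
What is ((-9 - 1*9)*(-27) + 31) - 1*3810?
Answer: -3293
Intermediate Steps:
((-9 - 1*9)*(-27) + 31) - 1*3810 = ((-9 - 9)*(-27) + 31) - 3810 = (-18*(-27) + 31) - 3810 = (486 + 31) - 3810 = 517 - 3810 = -3293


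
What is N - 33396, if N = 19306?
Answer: -14090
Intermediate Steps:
N - 33396 = 19306 - 33396 = -14090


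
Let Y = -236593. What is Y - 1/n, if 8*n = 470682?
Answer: -55680033217/235341 ≈ -2.3659e+5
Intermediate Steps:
n = 235341/4 (n = (1/8)*470682 = 235341/4 ≈ 58835.)
Y - 1/n = -236593 - 1/235341/4 = -236593 - 1*4/235341 = -236593 - 4/235341 = -55680033217/235341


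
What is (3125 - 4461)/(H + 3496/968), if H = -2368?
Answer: 161656/286091 ≈ 0.56505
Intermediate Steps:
(3125 - 4461)/(H + 3496/968) = (3125 - 4461)/(-2368 + 3496/968) = -1336/(-2368 + 3496*(1/968)) = -1336/(-2368 + 437/121) = -1336/(-286091/121) = -1336*(-121/286091) = 161656/286091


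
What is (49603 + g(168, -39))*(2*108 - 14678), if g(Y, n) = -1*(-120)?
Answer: -719094026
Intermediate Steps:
g(Y, n) = 120
(49603 + g(168, -39))*(2*108 - 14678) = (49603 + 120)*(2*108 - 14678) = 49723*(216 - 14678) = 49723*(-14462) = -719094026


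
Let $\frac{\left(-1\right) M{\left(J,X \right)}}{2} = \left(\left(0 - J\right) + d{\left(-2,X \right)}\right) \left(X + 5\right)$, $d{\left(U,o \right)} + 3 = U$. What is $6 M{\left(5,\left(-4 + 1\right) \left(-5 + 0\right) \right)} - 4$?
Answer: $2396$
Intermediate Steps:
$d{\left(U,o \right)} = -3 + U$
$M{\left(J,X \right)} = - 2 \left(-5 - J\right) \left(5 + X\right)$ ($M{\left(J,X \right)} = - 2 \left(\left(0 - J\right) - 5\right) \left(X + 5\right) = - 2 \left(- J - 5\right) \left(5 + X\right) = - 2 \left(-5 - J\right) \left(5 + X\right)$)
$6 M{\left(5,\left(-4 + 1\right) \left(-5 + 0\right) \right)} - 4 = 6 \left(50 + 10 \cdot 5 + 10 \left(-4 + 1\right) \left(-5 + 0\right) + 2 \cdot 5 \left(-4 + 1\right) \left(-5 + 0\right)\right) - 4 = 6 \left(50 + 50 + 10 \left(\left(-3\right) \left(-5\right)\right) + 2 \cdot 5 \left(\left(-3\right) \left(-5\right)\right)\right) - 4 = 6 \left(50 + 50 + 10 \cdot 15 + 2 \cdot 5 \cdot 15\right) - 4 = 6 \left(50 + 50 + 150 + 150\right) - 4 = 6 \cdot 400 - 4 = 2400 - 4 = 2396$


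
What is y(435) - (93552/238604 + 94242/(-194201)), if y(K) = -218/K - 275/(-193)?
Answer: 989015362919971/972558550710705 ≈ 1.0169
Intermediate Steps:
y(K) = 275/193 - 218/K (y(K) = -218/K - 275*(-1/193) = -218/K + 275/193 = 275/193 - 218/K)
y(435) - (93552/238604 + 94242/(-194201)) = (275/193 - 218/435) - (93552/238604 + 94242/(-194201)) = (275/193 - 218*1/435) - (93552*(1/238604) + 94242*(-1/194201)) = (275/193 - 218/435) - (23388/59651 - 94242/194201) = 77551/83955 - 1*(-1079656554/11584283851) = 77551/83955 + 1079656554/11584283851 = 989015362919971/972558550710705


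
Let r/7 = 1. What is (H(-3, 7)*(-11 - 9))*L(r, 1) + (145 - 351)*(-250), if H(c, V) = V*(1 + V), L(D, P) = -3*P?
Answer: 54860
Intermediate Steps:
r = 7 (r = 7*1 = 7)
(H(-3, 7)*(-11 - 9))*L(r, 1) + (145 - 351)*(-250) = ((7*(1 + 7))*(-11 - 9))*(-3*1) + (145 - 351)*(-250) = ((7*8)*(-20))*(-3) - 206*(-250) = (56*(-20))*(-3) + 51500 = -1120*(-3) + 51500 = 3360 + 51500 = 54860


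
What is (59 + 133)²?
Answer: 36864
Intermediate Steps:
(59 + 133)² = 192² = 36864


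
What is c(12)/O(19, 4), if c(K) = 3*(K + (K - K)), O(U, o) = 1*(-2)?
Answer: -18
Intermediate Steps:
O(U, o) = -2
c(K) = 3*K (c(K) = 3*(K + 0) = 3*K)
c(12)/O(19, 4) = (3*12)/(-2) = 36*(-½) = -18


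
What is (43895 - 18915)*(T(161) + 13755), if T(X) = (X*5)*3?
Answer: 403926600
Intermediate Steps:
T(X) = 15*X (T(X) = (5*X)*3 = 15*X)
(43895 - 18915)*(T(161) + 13755) = (43895 - 18915)*(15*161 + 13755) = 24980*(2415 + 13755) = 24980*16170 = 403926600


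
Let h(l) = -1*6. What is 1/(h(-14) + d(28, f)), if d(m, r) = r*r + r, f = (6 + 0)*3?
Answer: 1/336 ≈ 0.0029762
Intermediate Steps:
f = 18 (f = 6*3 = 18)
h(l) = -6
d(m, r) = r + r² (d(m, r) = r² + r = r + r²)
1/(h(-14) + d(28, f)) = 1/(-6 + 18*(1 + 18)) = 1/(-6 + 18*19) = 1/(-6 + 342) = 1/336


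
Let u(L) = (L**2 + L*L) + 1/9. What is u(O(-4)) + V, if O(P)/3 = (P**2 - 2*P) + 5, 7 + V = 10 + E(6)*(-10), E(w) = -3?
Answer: 136540/9 ≈ 15171.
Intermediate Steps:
V = 33 (V = -7 + (10 - 3*(-10)) = -7 + (10 + 30) = -7 + 40 = 33)
O(P) = 15 - 6*P + 3*P**2 (O(P) = 3*((P**2 - 2*P) + 5) = 3*(5 + P**2 - 2*P) = 15 - 6*P + 3*P**2)
u(L) = 1/9 + 2*L**2 (u(L) = (L**2 + L**2) + 1/9 = 2*L**2 + 1/9 = 1/9 + 2*L**2)
u(O(-4)) + V = (1/9 + 2*(15 - 6*(-4) + 3*(-4)**2)**2) + 33 = (1/9 + 2*(15 + 24 + 3*16)**2) + 33 = (1/9 + 2*(15 + 24 + 48)**2) + 33 = (1/9 + 2*87**2) + 33 = (1/9 + 2*7569) + 33 = (1/9 + 15138) + 33 = 136243/9 + 33 = 136540/9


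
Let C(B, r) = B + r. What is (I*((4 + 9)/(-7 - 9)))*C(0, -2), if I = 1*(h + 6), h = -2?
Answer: 13/2 ≈ 6.5000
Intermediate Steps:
I = 4 (I = 1*(-2 + 6) = 1*4 = 4)
(I*((4 + 9)/(-7 - 9)))*C(0, -2) = (4*((4 + 9)/(-7 - 9)))*(0 - 2) = (4*(13/(-16)))*(-2) = (4*(13*(-1/16)))*(-2) = (4*(-13/16))*(-2) = -13/4*(-2) = 13/2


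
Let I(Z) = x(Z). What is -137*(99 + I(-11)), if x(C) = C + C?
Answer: -10549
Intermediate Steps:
x(C) = 2*C
I(Z) = 2*Z
-137*(99 + I(-11)) = -137*(99 + 2*(-11)) = -137*(99 - 22) = -137*77 = -10549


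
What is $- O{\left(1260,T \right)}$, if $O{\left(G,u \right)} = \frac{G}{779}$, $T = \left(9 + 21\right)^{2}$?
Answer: $- \frac{1260}{779} \approx -1.6175$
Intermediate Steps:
$T = 900$ ($T = 30^{2} = 900$)
$O{\left(G,u \right)} = \frac{G}{779}$ ($O{\left(G,u \right)} = G \frac{1}{779} = \frac{G}{779}$)
$- O{\left(1260,T \right)} = - \frac{1260}{779}$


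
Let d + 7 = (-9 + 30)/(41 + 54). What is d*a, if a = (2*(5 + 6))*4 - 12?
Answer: -2576/5 ≈ -515.20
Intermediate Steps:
a = 76 (a = (2*11)*4 - 12 = 22*4 - 12 = 88 - 12 = 76)
d = -644/95 (d = -7 + (-9 + 30)/(41 + 54) = -7 + 21/95 = -644/95 ≈ -6.7789)
d*a = -644/95*76 = -2576/5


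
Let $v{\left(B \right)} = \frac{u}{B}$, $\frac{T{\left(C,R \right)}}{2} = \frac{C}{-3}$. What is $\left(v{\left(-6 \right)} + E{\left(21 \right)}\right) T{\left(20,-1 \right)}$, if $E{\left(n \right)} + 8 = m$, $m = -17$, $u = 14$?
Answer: $\frac{3280}{9} \approx 364.44$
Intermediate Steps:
$T{\left(C,R \right)} = - \frac{2 C}{3}$ ($T{\left(C,R \right)} = 2 \frac{C}{-3} = 2 C \left(- \frac{1}{3}\right) = 2 \left(- \frac{C}{3}\right) = - \frac{2 C}{3}$)
$v{\left(B \right)} = \frac{14}{B}$
$E{\left(n \right)} = -25$ ($E{\left(n \right)} = -8 - 17 = -25$)
$\left(v{\left(-6 \right)} + E{\left(21 \right)}\right) T{\left(20,-1 \right)} = \left(\frac{14}{-6} - 25\right) \left(\left(- \frac{2}{3}\right) 20\right) = \left(14 \left(- \frac{1}{6}\right) - 25\right) \left(- \frac{40}{3}\right) = \left(- \frac{7}{3} - 25\right) \left(- \frac{40}{3}\right) = \left(- \frac{82}{3}\right) \left(- \frac{40}{3}\right) = \frac{3280}{9}$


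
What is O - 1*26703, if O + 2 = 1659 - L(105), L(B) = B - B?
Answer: -25046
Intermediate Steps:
L(B) = 0
O = 1657 (O = -2 + (1659 - 1*0) = -2 + (1659 + 0) = -2 + 1659 = 1657)
O - 1*26703 = 1657 - 1*26703 = 1657 - 26703 = -25046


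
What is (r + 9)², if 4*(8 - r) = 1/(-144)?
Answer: 95902849/331776 ≈ 289.06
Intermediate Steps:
r = 4609/576 (r = 8 - ¼/(-144) = 8 - ¼*(-1/144) = 8 + 1/576 = 4609/576 ≈ 8.0017)
(r + 9)² = (4609/576 + 9)² = (9793/576)² = 95902849/331776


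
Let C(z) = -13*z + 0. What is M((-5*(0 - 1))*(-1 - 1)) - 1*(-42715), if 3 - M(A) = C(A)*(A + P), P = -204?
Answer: 70538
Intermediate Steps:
C(z) = -13*z
M(A) = 3 + 13*A*(-204 + A) (M(A) = 3 - (-13*A)*(A - 204) = 3 - (-13*A)*(-204 + A) = 3 - (-13)*A*(-204 + A) = 3 + 13*A*(-204 + A))
M((-5*(0 - 1))*(-1 - 1)) - 1*(-42715) = (3 - 2652*(-5*(0 - 1))*(-1 - 1) + 13*((-5*(0 - 1))*(-1 - 1))²) - 1*(-42715) = (3 - 2652*(-5*(-1))*(-2) + 13*(-5*(-1)*(-2))²) + 42715 = (3 - 13260*(-2) + 13*(5*(-2))²) + 42715 = (3 - 2652*(-10) + 13*(-10)²) + 42715 = (3 + 26520 + 13*100) + 42715 = (3 + 26520 + 1300) + 42715 = 27823 + 42715 = 70538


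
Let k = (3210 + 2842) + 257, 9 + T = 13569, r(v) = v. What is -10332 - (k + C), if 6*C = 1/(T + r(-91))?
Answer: -1344825775/80814 ≈ -16641.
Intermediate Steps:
T = 13560 (T = -9 + 13569 = 13560)
C = 1/80814 (C = 1/(6*(13560 - 91)) = (1/6)/13469 = (1/6)*(1/13469) = 1/80814 ≈ 1.2374e-5)
k = 6309 (k = 6052 + 257 = 6309)
-10332 - (k + C) = -10332 - (6309 + 1/80814) = -10332 - 1*509855527/80814 = -10332 - 509855527/80814 = -1344825775/80814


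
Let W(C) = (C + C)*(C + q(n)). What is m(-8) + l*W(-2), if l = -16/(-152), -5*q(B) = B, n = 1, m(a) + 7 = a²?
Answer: 5503/95 ≈ 57.926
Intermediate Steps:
m(a) = -7 + a²
q(B) = -B/5
W(C) = 2*C*(-⅕ + C) (W(C) = (C + C)*(C - ⅕*1) = (2*C)*(C - ⅕) = (2*C)*(-⅕ + C) = 2*C*(-⅕ + C))
l = 2/19 (l = -16*(-1/152) = 2/19 ≈ 0.10526)
m(-8) + l*W(-2) = (-7 + (-8)²) + 2*((⅖)*(-2)*(-1 + 5*(-2)))/19 = (-7 + 64) + 2*((⅖)*(-2)*(-1 - 10))/19 = 57 + 2*((⅖)*(-2)*(-11))/19 = 57 + (2/19)*(44/5) = 57 + 88/95 = 5503/95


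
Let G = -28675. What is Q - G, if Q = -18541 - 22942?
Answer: -12808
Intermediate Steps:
Q = -41483
Q - G = -41483 - 1*(-28675) = -41483 + 28675 = -12808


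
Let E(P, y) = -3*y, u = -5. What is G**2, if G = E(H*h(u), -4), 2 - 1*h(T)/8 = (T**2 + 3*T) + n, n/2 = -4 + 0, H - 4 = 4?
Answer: 144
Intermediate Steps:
H = 8 (H = 4 + 4 = 8)
n = -8 (n = 2*(-4 + 0) = 2*(-4) = -8)
h(T) = 80 - 24*T - 8*T**2 (h(T) = 16 - 8*((T**2 + 3*T) - 8) = 16 - 8*(-8 + T**2 + 3*T) = 16 + (64 - 24*T - 8*T**2) = 80 - 24*T - 8*T**2)
G = 12 (G = -3*(-4) = 12)
G**2 = 12**2 = 144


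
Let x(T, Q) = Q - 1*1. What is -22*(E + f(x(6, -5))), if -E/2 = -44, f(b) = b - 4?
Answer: -1716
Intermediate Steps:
x(T, Q) = -1 + Q (x(T, Q) = Q - 1 = -1 + Q)
f(b) = -4 + b
E = 88 (E = -2*(-44) = 88)
-22*(E + f(x(6, -5))) = -22*(88 + (-4 + (-1 - 5))) = -22*(88 + (-4 - 6)) = -22*(88 - 10) = -22*78 = -1716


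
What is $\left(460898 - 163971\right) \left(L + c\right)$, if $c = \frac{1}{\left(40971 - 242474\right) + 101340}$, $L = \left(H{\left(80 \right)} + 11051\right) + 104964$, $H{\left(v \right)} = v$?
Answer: $\frac{3452792899833668}{100163} \approx 3.4472 \cdot 10^{10}$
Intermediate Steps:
$L = 116095$ ($L = \left(80 + 11051\right) + 104964 = 11131 + 104964 = 116095$)
$c = - \frac{1}{100163}$ ($c = \frac{1}{-201503 + 101340} = \frac{1}{-100163} = - \frac{1}{100163} \approx -9.9837 \cdot 10^{-6}$)
$\left(460898 - 163971\right) \left(L + c\right) = \left(460898 - 163971\right) \left(116095 - \frac{1}{100163}\right) = 296927 \cdot \frac{11628423484}{100163} = \frac{3452792899833668}{100163}$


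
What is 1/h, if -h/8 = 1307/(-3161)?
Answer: 3161/10456 ≈ 0.30231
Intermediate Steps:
h = 10456/3161 (h = -10456/(-3161) = -10456*(-1)/3161 = -8*(-1307/3161) = 10456/3161 ≈ 3.3078)
1/h = 1/(10456/3161) = 3161/10456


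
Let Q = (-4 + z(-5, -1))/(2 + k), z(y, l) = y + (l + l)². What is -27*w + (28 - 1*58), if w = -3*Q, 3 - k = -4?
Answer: -75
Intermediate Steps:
z(y, l) = y + 4*l² (z(y, l) = y + (2*l)² = y + 4*l²)
k = 7 (k = 3 - 1*(-4) = 3 + 4 = 7)
Q = -5/9 (Q = (-4 + (-5 + 4*(-1)²))/(2 + 7) = (-4 + (-5 + 4*1))/9 = (-4 + (-5 + 4))*(⅑) = (-4 - 1)*(⅑) = -5*⅑ = -5/9 ≈ -0.55556)
w = 5/3 (w = -3*(-5/9) = 5/3 ≈ 1.6667)
-27*w + (28 - 1*58) = -27*5/3 + (28 - 1*58) = -45 + (28 - 58) = -45 - 30 = -75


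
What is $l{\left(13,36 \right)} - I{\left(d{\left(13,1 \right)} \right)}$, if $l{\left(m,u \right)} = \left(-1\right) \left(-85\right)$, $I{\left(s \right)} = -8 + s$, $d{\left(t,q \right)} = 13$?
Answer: $80$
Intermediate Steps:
$l{\left(m,u \right)} = 85$
$l{\left(13,36 \right)} - I{\left(d{\left(13,1 \right)} \right)} = 85 - \left(-8 + 13\right) = 85 - 5 = 80$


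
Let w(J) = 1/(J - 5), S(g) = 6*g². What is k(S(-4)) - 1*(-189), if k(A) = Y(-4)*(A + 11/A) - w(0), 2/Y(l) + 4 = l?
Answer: 317129/1920 ≈ 165.17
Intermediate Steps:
Y(l) = 2/(-4 + l)
w(J) = 1/(-5 + J)
k(A) = ⅕ - 11/(4*A) - A/4 (k(A) = (2/(-4 - 4))*(A + 11/A) - 1/(-5 + 0) = (2/(-8))*(A + 11/A) - 1/(-5) = (2*(-⅛))*(A + 11/A) - 1*(-⅕) = -(A + 11/A)/4 + ⅕ = (-11/(4*A) - A/4) + ⅕ = ⅕ - 11/(4*A) - A/4)
k(S(-4)) - 1*(-189) = (-55 + (6*(-4)²)*(4 - 30*(-4)²))/(20*((6*(-4)²))) - 1*(-189) = (-55 + (6*16)*(4 - 30*16))/(20*((6*16))) + 189 = (1/20)*(-55 + 96*(4 - 5*96))/96 + 189 = (1/20)*(1/96)*(-55 + 96*(4 - 480)) + 189 = (1/20)*(1/96)*(-55 + 96*(-476)) + 189 = (1/20)*(1/96)*(-55 - 45696) + 189 = (1/20)*(1/96)*(-45751) + 189 = -45751/1920 + 189 = 317129/1920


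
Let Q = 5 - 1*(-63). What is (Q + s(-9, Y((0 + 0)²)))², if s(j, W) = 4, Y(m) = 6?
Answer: 5184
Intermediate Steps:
Q = 68 (Q = 5 + 63 = 68)
(Q + s(-9, Y((0 + 0)²)))² = (68 + 4)² = 72² = 5184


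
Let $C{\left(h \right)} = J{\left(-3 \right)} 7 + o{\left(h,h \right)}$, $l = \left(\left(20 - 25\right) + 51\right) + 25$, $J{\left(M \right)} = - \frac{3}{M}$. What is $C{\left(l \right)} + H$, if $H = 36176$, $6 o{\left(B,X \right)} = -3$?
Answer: $\frac{72365}{2} \approx 36183.0$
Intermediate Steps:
$o{\left(B,X \right)} = - \frac{1}{2}$ ($o{\left(B,X \right)} = \frac{1}{6} \left(-3\right) = - \frac{1}{2}$)
$l = 71$ ($l = \left(-5 + 51\right) + 25 = 46 + 25 = 71$)
$C{\left(h \right)} = \frac{13}{2}$ ($C{\left(h \right)} = - \frac{3}{-3} \cdot 7 - \frac{1}{2} = \left(-3\right) \left(- \frac{1}{3}\right) 7 - \frac{1}{2} = 1 \cdot 7 - \frac{1}{2} = 7 - \frac{1}{2} = \frac{13}{2}$)
$C{\left(l \right)} + H = \frac{13}{2} + 36176 = \frac{72365}{2}$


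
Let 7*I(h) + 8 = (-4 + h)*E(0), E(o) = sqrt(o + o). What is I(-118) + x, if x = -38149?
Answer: -267051/7 ≈ -38150.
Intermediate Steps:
E(o) = sqrt(2)*sqrt(o) (E(o) = sqrt(2*o) = sqrt(2)*sqrt(o))
I(h) = -8/7 (I(h) = -8/7 + ((-4 + h)*(sqrt(2)*sqrt(0)))/7 = -8/7 + ((-4 + h)*(sqrt(2)*0))/7 = -8/7 + ((-4 + h)*0)/7 = -8/7 + (1/7)*0 = -8/7 + 0 = -8/7)
I(-118) + x = -8/7 - 38149 = -267051/7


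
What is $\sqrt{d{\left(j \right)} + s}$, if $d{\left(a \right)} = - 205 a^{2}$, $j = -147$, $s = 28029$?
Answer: $2 i \sqrt{1100454} \approx 2098.1 i$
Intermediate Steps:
$\sqrt{d{\left(j \right)} + s} = \sqrt{- 205 \left(-147\right)^{2} + 28029} = \sqrt{\left(-205\right) 21609 + 28029} = \sqrt{-4429845 + 28029} = \sqrt{-4401816} = 2 i \sqrt{1100454}$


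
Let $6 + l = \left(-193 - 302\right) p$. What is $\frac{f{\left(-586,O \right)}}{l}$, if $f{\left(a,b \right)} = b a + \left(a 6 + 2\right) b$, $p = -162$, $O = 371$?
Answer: $- \frac{380275}{20046} \approx -18.97$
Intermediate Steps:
$f{\left(a,b \right)} = a b + b \left(2 + 6 a\right)$ ($f{\left(a,b \right)} = a b + \left(6 a + 2\right) b = a b + \left(2 + 6 a\right) b = a b + b \left(2 + 6 a\right)$)
$l = 80184$ ($l = -6 + \left(-193 - 302\right) \left(-162\right) = -6 - -80190 = -6 + 80190 = 80184$)
$\frac{f{\left(-586,O \right)}}{l} = \frac{371 \left(2 + 7 \left(-586\right)\right)}{80184} = 371 \left(2 - 4102\right) \frac{1}{80184} = 371 \left(-4100\right) \frac{1}{80184} = \left(-1521100\right) \frac{1}{80184} = - \frac{380275}{20046}$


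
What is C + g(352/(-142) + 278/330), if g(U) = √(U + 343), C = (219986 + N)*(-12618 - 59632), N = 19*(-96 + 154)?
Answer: -15973608000 + √46849151910/11715 ≈ -1.5974e+10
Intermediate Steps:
N = 1102 (N = 19*58 = 1102)
C = -15973608000 (C = (219986 + 1102)*(-12618 - 59632) = 221088*(-72250) = -15973608000)
g(U) = √(343 + U)
C + g(352/(-142) + 278/330) = -15973608000 + √(343 + (352/(-142) + 278/330)) = -15973608000 + √(343 + (352*(-1/142) + 278*(1/330))) = -15973608000 + √(343 + (-176/71 + 139/165)) = -15973608000 + √(343 - 19171/11715) = -15973608000 + √(3999074/11715) = -15973608000 + √46849151910/11715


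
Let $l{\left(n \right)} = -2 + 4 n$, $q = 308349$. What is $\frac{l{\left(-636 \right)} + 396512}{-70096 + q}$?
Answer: $\frac{393966}{238253} \approx 1.6536$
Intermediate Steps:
$\frac{l{\left(-636 \right)} + 396512}{-70096 + q} = \frac{\left(-2 + 4 \left(-636\right)\right) + 396512}{-70096 + 308349} = \frac{\left(-2 - 2544\right) + 396512}{238253} = \left(-2546 + 396512\right) \frac{1}{238253} = 393966 \cdot \frac{1}{238253} = \frac{393966}{238253}$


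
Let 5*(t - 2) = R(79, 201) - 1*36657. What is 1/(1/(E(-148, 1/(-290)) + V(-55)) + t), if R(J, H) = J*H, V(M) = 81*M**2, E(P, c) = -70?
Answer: -244955/1017445087 ≈ -0.00024076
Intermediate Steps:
R(J, H) = H*J
t = -20768/5 (t = 2 + (201*79 - 1*36657)/5 = 2 + (15879 - 36657)/5 = 2 + (1/5)*(-20778) = 2 - 20778/5 = -20768/5 ≈ -4153.6)
1/(1/(E(-148, 1/(-290)) + V(-55)) + t) = 1/(1/(-70 + 81*(-55)**2) - 20768/5) = 1/(1/(-70 + 81*3025) - 20768/5) = 1/(1/(-70 + 245025) - 20768/5) = 1/(1/244955 - 20768/5) = 1/(-1017445087/244955) = -244955/1017445087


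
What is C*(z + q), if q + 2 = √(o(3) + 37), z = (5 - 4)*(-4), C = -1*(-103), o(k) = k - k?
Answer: -618 + 103*√37 ≈ 8.5245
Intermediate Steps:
o(k) = 0
C = 103
z = -4 (z = 1*(-4) = -4)
q = -2 + √37 (q = -2 + √(0 + 37) = -2 + √37 ≈ 4.0828)
C*(z + q) = 103*(-4 + (-2 + √37)) = 103*(-6 + √37) = -618 + 103*√37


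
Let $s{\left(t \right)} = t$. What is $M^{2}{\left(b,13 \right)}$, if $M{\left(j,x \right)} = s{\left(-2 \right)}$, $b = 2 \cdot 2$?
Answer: $4$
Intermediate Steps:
$b = 4$
$M{\left(j,x \right)} = -2$
$M^{2}{\left(b,13 \right)} = \left(-2\right)^{2} = 4$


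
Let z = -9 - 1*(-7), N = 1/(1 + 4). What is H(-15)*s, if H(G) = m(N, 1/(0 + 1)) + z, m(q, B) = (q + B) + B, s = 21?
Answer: 21/5 ≈ 4.2000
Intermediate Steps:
N = ⅕ (N = 1/5 = ⅕ ≈ 0.20000)
m(q, B) = q + 2*B (m(q, B) = (B + q) + B = q + 2*B)
z = -2 (z = -9 + 7 = -2)
H(G) = ⅕ (H(G) = (⅕ + 2/(0 + 1)) - 2 = (⅕ + 2/1) - 2 = (⅕ + 2*1) - 2 = (⅕ + 2) - 2 = 11/5 - 2 = ⅕)
H(-15)*s = (⅕)*21 = 21/5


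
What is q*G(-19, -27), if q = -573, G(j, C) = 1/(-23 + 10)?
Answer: 573/13 ≈ 44.077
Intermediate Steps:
G(j, C) = -1/13 (G(j, C) = 1/(-13) = -1/13)
q*G(-19, -27) = -573*(-1/13) = 573/13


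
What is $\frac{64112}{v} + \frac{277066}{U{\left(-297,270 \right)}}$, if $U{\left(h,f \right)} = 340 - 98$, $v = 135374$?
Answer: $\frac{9380761947}{8190127} \approx 1145.4$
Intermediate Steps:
$U{\left(h,f \right)} = 242$
$\frac{64112}{v} + \frac{277066}{U{\left(-297,270 \right)}} = \frac{64112}{135374} + \frac{277066}{242} = 64112 \cdot \frac{1}{135374} + 277066 \cdot \frac{1}{242} = \frac{32056}{67687} + \frac{138533}{121} = \frac{9380761947}{8190127}$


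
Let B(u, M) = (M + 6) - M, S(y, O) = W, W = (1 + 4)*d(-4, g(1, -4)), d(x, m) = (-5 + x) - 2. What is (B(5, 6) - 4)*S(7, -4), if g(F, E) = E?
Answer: -110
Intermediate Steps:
d(x, m) = -7 + x
W = -55 (W = (1 + 4)*(-7 - 4) = 5*(-11) = -55)
S(y, O) = -55
B(u, M) = 6 (B(u, M) = (6 + M) - M = 6)
(B(5, 6) - 4)*S(7, -4) = (6 - 4)*(-55) = 2*(-55) = -110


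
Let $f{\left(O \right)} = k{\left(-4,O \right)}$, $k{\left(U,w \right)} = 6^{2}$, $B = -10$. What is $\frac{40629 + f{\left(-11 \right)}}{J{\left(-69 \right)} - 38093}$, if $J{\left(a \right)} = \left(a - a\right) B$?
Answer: $- \frac{40665}{38093} \approx -1.0675$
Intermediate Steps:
$k{\left(U,w \right)} = 36$
$J{\left(a \right)} = 0$ ($J{\left(a \right)} = \left(a - a\right) \left(-10\right) = 0 \left(-10\right) = 0$)
$f{\left(O \right)} = 36$
$\frac{40629 + f{\left(-11 \right)}}{J{\left(-69 \right)} - 38093} = \frac{40629 + 36}{0 - 38093} = \frac{40665}{-38093} = 40665 \left(- \frac{1}{38093}\right) = - \frac{40665}{38093}$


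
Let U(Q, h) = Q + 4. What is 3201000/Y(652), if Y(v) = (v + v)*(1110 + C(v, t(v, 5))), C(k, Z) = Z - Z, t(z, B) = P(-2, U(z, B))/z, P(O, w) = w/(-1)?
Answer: 26675/12062 ≈ 2.2115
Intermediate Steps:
U(Q, h) = 4 + Q
P(O, w) = -w (P(O, w) = w*(-1) = -w)
t(z, B) = (-4 - z)/z (t(z, B) = (-(4 + z))/z = (-4 - z)/z)
C(k, Z) = 0
Y(v) = 2220*v (Y(v) = (v + v)*(1110 + 0) = (2*v)*1110 = 2220*v)
3201000/Y(652) = 3201000/((2220*652)) = 3201000/1447440 = 3201000*(1/1447440) = 26675/12062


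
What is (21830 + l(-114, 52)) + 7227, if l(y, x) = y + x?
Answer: 28995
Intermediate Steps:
l(y, x) = x + y
(21830 + l(-114, 52)) + 7227 = (21830 + (52 - 114)) + 7227 = (21830 - 62) + 7227 = 21768 + 7227 = 28995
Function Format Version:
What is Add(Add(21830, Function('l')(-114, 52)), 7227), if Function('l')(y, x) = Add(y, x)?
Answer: 28995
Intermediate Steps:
Function('l')(y, x) = Add(x, y)
Add(Add(21830, Function('l')(-114, 52)), 7227) = Add(Add(21830, Add(52, -114)), 7227) = Add(Add(21830, -62), 7227) = Add(21768, 7227) = 28995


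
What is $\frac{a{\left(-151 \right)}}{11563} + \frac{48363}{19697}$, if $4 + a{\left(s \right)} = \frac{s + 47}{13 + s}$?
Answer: $\frac{38581862333}{15715192359} \approx 2.4551$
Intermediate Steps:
$a{\left(s \right)} = -4 + \frac{47 + s}{13 + s}$ ($a{\left(s \right)} = -4 + \frac{s + 47}{13 + s} = -4 + \frac{47 + s}{13 + s}$)
$\frac{a{\left(-151 \right)}}{11563} + \frac{48363}{19697} = \frac{\frac{1}{13 - 151} \left(-5 - -453\right)}{11563} + \frac{48363}{19697} = \frac{-5 + 453}{-138} \cdot \frac{1}{11563} + 48363 \cdot \frac{1}{19697} = \left(- \frac{1}{138}\right) 448 \cdot \frac{1}{11563} + \frac{48363}{19697} = \left(- \frac{224}{69}\right) \frac{1}{11563} + \frac{48363}{19697} = - \frac{224}{797847} + \frac{48363}{19697} = \frac{38581862333}{15715192359}$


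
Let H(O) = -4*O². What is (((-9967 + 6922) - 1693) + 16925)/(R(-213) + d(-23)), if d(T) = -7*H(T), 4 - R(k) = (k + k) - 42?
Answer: 12187/15284 ≈ 0.79737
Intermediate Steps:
R(k) = 46 - 2*k (R(k) = 4 - ((k + k) - 42) = 4 - (2*k - 42) = 4 - (-42 + 2*k) = 4 + (42 - 2*k) = 46 - 2*k)
H(O) = -4*O²
d(T) = 28*T² (d(T) = -(-28)*T² = 28*T²)
(((-9967 + 6922) - 1693) + 16925)/(R(-213) + d(-23)) = (((-9967 + 6922) - 1693) + 16925)/((46 - 2*(-213)) + 28*(-23)²) = ((-3045 - 1693) + 16925)/((46 + 426) + 28*529) = (-4738 + 16925)/(472 + 14812) = 12187/15284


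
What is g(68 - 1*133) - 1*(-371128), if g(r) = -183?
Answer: 370945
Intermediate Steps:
g(68 - 1*133) - 1*(-371128) = -183 - 1*(-371128) = -183 + 371128 = 370945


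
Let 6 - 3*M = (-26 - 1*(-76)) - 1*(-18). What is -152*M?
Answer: 9424/3 ≈ 3141.3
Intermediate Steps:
M = -62/3 (M = 2 - ((-26 - 1*(-76)) - 1*(-18))/3 = 2 - ((-26 + 76) + 18)/3 = 2 - (50 + 18)/3 = 2 - 1/3*68 = 2 - 68/3 = -62/3 ≈ -20.667)
-152*M = -152*(-62/3) = 9424/3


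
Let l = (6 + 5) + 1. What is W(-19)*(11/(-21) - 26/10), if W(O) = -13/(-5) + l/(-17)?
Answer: -7544/1275 ≈ -5.9169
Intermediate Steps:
l = 12 (l = 11 + 1 = 12)
W(O) = 161/85 (W(O) = -13/(-5) + 12/(-17) = -13*(-⅕) + 12*(-1/17) = 13/5 - 12/17 = 161/85)
W(-19)*(11/(-21) - 26/10) = 161*(11/(-21) - 26/10)/85 = 161*(11*(-1/21) - 26*⅒)/85 = 161*(-11/21 - 13/5)/85 = (161/85)*(-328/105) = -7544/1275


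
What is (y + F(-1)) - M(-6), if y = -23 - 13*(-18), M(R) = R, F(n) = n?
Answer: 216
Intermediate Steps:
y = 211 (y = -23 + 234 = 211)
(y + F(-1)) - M(-6) = (211 - 1) - 1*(-6) = 210 + 6 = 216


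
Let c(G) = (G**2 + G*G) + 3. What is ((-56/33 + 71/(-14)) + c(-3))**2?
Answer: 43230625/213444 ≈ 202.54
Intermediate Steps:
c(G) = 3 + 2*G**2 (c(G) = (G**2 + G**2) + 3 = 2*G**2 + 3 = 3 + 2*G**2)
((-56/33 + 71/(-14)) + c(-3))**2 = ((-56/33 + 71/(-14)) + (3 + 2*(-3)**2))**2 = ((-56*1/33 + 71*(-1/14)) + (3 + 2*9))**2 = ((-56/33 - 71/14) + (3 + 18))**2 = (-3127/462 + 21)**2 = (6575/462)**2 = 43230625/213444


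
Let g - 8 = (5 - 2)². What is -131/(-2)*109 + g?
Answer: 14313/2 ≈ 7156.5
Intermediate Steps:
g = 17 (g = 8 + (5 - 2)² = 8 + 3² = 8 + 9 = 17)
-131/(-2)*109 + g = -131/(-2)*109 + 17 = -131*(-½)*109 + 17 = (131/2)*109 + 17 = 14279/2 + 17 = 14313/2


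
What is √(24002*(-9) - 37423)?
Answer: I*√253441 ≈ 503.43*I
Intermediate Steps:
√(24002*(-9) - 37423) = √(-216018 - 37423) = √(-253441) = I*√253441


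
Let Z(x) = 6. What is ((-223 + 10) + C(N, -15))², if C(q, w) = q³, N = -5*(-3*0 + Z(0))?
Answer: 740547369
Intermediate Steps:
N = -30 (N = -5*(-3*0 + 6) = -5*(0 + 6) = -5*6 = -30)
((-223 + 10) + C(N, -15))² = ((-223 + 10) + (-30)³)² = (-213 - 27000)² = (-27213)² = 740547369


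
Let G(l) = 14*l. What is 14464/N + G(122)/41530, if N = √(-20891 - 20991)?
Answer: 854/20765 - 7232*I*√41882/20941 ≈ 0.041127 - 70.676*I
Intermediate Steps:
N = I*√41882 (N = √(-41882) = I*√41882 ≈ 204.65*I)
14464/N + G(122)/41530 = 14464/((I*√41882)) + (14*122)/41530 = 14464*(-I*√41882/41882) + 1708*(1/41530) = -7232*I*√41882/20941 + 854/20765 = 854/20765 - 7232*I*√41882/20941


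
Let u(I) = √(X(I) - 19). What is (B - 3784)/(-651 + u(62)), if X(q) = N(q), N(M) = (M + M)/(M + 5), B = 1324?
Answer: 8941485/2366318 + 205*I*√76983/2366318 ≈ 3.7786 + 0.024037*I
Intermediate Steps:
N(M) = 2*M/(5 + M) (N(M) = (2*M)/(5 + M) = 2*M/(5 + M))
X(q) = 2*q/(5 + q)
u(I) = √(-19 + 2*I/(5 + I)) (u(I) = √(2*I/(5 + I) - 19) = √(-19 + 2*I/(5 + I)))
(B - 3784)/(-651 + u(62)) = (1324 - 3784)/(-651 + √((-95 - 17*62)/(5 + 62))) = -2460/(-651 + √((-95 - 1054)/67)) = -2460/(-651 + √((1/67)*(-1149))) = -2460/(-651 + √(-1149/67)) = -2460/(-651 + I*√76983/67)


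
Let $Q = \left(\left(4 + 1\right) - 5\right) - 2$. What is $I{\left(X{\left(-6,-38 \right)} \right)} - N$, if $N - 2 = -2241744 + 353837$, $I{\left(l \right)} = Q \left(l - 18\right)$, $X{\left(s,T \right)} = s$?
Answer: $1887953$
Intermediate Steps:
$Q = -2$ ($Q = \left(5 - 5\right) - 2 = 0 - 2 = -2$)
$I{\left(l \right)} = 36 - 2 l$ ($I{\left(l \right)} = - 2 \left(l - 18\right) = - 2 \left(-18 + l\right) = 36 - 2 l$)
$N = -1887905$ ($N = 2 + \left(-2241744 + 353837\right) = 2 - 1887907 = -1887905$)
$I{\left(X{\left(-6,-38 \right)} \right)} - N = \left(36 - -12\right) - -1887905 = \left(36 + 12\right) + 1887905 = 48 + 1887905 = 1887953$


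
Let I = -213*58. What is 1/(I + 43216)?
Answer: 1/30862 ≈ 3.2402e-5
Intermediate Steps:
I = -12354
1/(I + 43216) = 1/(-12354 + 43216) = 1/30862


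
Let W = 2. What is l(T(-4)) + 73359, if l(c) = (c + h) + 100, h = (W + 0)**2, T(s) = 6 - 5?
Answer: 73464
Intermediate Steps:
T(s) = 1
h = 4 (h = (2 + 0)**2 = 2**2 = 4)
l(c) = 104 + c (l(c) = (c + 4) + 100 = (4 + c) + 100 = 104 + c)
l(T(-4)) + 73359 = (104 + 1) + 73359 = 105 + 73359 = 73464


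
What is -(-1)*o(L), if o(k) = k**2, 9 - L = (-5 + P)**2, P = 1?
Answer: 49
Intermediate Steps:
L = -7 (L = 9 - (-5 + 1)**2 = 9 - 1*(-4)**2 = 9 - 1*16 = 9 - 16 = -7)
-(-1)*o(L) = -(-1)*(-7)**2 = -(-1)*49 = -1*(-49) = 49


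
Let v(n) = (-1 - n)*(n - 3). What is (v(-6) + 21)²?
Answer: 576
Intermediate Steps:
v(n) = (-1 - n)*(-3 + n)
(v(-6) + 21)² = ((3 - 1*(-6)² + 2*(-6)) + 21)² = ((3 - 1*36 - 12) + 21)² = ((3 - 36 - 12) + 21)² = (-45 + 21)² = (-24)² = 576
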